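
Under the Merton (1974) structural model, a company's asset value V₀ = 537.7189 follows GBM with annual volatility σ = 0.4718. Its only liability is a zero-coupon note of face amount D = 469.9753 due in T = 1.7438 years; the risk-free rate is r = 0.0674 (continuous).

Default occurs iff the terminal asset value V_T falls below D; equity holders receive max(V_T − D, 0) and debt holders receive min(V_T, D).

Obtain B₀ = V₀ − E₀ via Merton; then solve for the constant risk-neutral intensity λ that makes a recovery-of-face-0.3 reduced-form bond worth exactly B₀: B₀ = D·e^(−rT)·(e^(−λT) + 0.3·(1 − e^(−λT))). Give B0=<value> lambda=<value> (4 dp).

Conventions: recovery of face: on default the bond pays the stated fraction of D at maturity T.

Work the structural quantities from V₀ = 537.7189 against face 469.9753:
d₁ = [ln(V₀/D) + (r + σ²/2)T] / (σ√T)
   = [ln(537.7189/469.9753) + (0.0674 + 0.5·0.4718²)·1.7438] / (0.4718·√1.7438)
   = [0.134656 + 0.311613] / 0.623026 = 0.716292
d₂ = d₁ − σ√T = 0.716292 − 0.623026 = 0.093266
N(d₁) = 0.763094,  N(d₂) = 0.537154,  e^(−rT) = 0.889112
E₀ = V₀·N(d₁) − D·e^(−rT)·N(d₂)
   = 537.7189·0.763094 − 469.9753·0.889112·0.537154 = 185.874869
B₀ = V₀ − E₀ = 537.7189 − 185.874869 = 351.844031
e^(−λT) = (B₀·e^(rT)/D − 0.3)/(1 − 0.3) = (351.8440·1.124718/469.9753 − 0.3)/0.7 = 0.77430393
λ = −ln(0.77430393)/1.7438 = 0.146686

B0=351.8440 lambda=0.1467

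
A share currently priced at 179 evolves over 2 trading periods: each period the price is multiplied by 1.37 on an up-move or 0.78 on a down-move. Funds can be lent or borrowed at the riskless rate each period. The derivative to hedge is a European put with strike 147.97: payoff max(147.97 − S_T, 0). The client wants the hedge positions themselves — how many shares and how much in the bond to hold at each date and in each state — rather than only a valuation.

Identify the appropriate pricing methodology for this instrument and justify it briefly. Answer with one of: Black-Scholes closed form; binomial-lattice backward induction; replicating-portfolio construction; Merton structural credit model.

framework: replicating-portfolio construction

Key observation: a price alone would not answer the question — the per-node share/bond construction on the spot-179, 1.37/0.78 tree is required, and only the replicating-portfolio method yields it.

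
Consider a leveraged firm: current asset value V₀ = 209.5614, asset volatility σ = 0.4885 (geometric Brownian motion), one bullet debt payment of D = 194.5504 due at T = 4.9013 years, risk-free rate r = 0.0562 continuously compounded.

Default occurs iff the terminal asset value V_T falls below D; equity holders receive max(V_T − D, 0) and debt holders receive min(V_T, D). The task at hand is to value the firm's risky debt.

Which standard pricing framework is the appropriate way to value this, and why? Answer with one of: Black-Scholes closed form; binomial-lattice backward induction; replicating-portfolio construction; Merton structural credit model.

framework: Merton structural credit model

Key observation: the asked-for credit quantity lives on the firm's capital structure — asset value, asset volatility, debt face 194.5504 — which is the structural model's domain.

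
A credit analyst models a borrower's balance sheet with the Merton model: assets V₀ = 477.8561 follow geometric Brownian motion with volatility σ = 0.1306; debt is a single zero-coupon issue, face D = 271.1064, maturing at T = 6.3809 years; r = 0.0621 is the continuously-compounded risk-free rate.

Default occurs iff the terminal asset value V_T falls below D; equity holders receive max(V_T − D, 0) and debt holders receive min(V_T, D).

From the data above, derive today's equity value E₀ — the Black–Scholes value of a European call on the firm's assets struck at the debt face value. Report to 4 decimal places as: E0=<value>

With assets at 477.8561 and a single debt payment of 271.1064 at 6.3809 years:
d₁ = [ln(V₀/D) + (r + σ²/2)T] / (σ√T)
   = [ln(477.8561/271.1064) + (0.0621 + 0.5·0.1306²)·6.3809] / (0.1306·√6.3809)
   = [0.566798 + 0.450671] / 0.329901 = 3.084163
d₂ = d₁ − σ√T = 3.084163 − 0.329901 = 2.754262
N(d₁) = 0.998979,  N(d₂) = 0.997059,  e^(−rT) = 0.672836
E₀ = V₀·N(d₁) − D·e^(−rT)·N(d₂)
   = 477.8561·0.998979 − 271.1064·0.672836·0.997059 = 295.494793

E0=295.4948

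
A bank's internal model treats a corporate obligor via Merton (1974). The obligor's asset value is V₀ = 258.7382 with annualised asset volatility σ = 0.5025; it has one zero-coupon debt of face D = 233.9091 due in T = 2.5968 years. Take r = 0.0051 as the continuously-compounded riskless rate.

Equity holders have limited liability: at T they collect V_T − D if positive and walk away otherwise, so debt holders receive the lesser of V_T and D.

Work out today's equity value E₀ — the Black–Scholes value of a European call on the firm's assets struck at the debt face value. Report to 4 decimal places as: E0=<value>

Equity is a call on the firm's assets struck at D = 233.9091:
d₁ = [ln(V₀/D) + (r + σ²/2)T] / (σ√T)
   = [ln(258.7382/233.9091) + (0.0051 + 0.5·0.5025²)·2.5968] / (0.5025·√2.5968)
   = [0.100884 + 0.341098] / 0.809758 = 0.545820
d₂ = d₁ − σ√T = 0.545820 − 0.809758 = -0.263938
N(d₁) = 0.707405,  N(d₂) = 0.395914,  e^(−rT) = 0.986844
E₀ = V₀·N(d₁) − D·e^(−rT)·N(d₂)
   = 258.7382·0.707405 − 233.9091·0.986844·0.395914 = 91.643282

E0=91.6433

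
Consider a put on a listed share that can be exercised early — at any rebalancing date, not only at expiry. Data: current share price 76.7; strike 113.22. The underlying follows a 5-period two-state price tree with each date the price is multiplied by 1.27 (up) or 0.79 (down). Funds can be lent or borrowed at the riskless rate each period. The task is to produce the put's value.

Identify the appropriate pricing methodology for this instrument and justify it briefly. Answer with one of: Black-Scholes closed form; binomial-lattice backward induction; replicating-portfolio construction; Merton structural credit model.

Key observation: early exercise of the strike-113.22 put must be checked at each of the 5 dates (spot 76.7), which forces a node-by-node comparison of intrinsic and continuation value backward from expiry.

framework: binomial-lattice backward induction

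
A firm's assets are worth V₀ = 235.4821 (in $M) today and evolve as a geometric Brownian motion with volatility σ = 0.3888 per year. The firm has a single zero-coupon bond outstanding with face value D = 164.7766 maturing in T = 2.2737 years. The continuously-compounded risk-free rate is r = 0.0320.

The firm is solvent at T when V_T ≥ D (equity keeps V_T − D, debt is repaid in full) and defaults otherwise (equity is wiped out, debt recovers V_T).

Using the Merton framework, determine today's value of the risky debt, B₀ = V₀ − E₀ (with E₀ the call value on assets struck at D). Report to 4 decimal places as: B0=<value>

B0=138.5415

Work the structural quantities from V₀ = 235.4821 against face 164.7766:
d₁ = [ln(V₀/D) + (r + σ²/2)T] / (σ√T)
   = [ln(235.4821/164.7766) + (0.0320 + 0.5·0.3888²)·2.2737] / (0.3888·√2.2737)
   = [0.357044 + 0.244611] / 0.586263 = 1.026254
d₂ = d₁ − σ√T = 1.026254 − 0.586263 = 0.439990
N(d₁) = 0.847614,  N(d₂) = 0.670028,  e^(−rT) = 0.929825
E₀ = V₀·N(d₁) − D·e^(−rT)·N(d₂)
   = 235.4821·0.847614 − 164.7766·0.929825·0.670028 = 96.940618
B₀ = V₀ − E₀ = 235.4821 − 96.940618 = 138.541482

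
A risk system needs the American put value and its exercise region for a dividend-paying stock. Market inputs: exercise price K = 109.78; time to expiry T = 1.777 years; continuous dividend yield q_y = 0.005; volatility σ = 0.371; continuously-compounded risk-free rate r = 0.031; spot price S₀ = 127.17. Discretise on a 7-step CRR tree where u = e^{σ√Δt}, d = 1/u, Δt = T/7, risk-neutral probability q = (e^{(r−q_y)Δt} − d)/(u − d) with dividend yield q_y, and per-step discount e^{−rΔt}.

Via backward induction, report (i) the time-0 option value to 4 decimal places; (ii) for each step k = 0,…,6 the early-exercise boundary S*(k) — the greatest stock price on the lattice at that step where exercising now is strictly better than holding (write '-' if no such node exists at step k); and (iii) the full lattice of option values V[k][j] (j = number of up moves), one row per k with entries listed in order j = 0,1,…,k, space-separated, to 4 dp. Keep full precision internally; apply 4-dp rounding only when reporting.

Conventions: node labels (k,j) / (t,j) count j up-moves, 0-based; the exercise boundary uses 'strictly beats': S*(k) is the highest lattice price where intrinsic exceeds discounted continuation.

price = 13.3930
boundary = - - - - 60.2091 72.5843 87.5031
tree:
13.3930
19.5587 6.6931
27.7337 10.7055 2.2990
37.9230 16.7556 4.0904 0.3256
49.5709 25.4775 7.2412 0.6205 0.0000
59.8363 37.1957 12.7444 1.1822 0.0000 0.0000
68.3514 49.5709 22.2769 2.2525 0.0000 0.0000 0.0000
75.4147 59.8363 37.1957 4.2918 0.0000 0.0000 0.0000 0.0000

Δt=0.25386, u=1.20554, d=0.82951, q=0.47101, disc=e^(-rΔt)=0.99216
k=7 terminal: V=max(K-S,0) → 75.4147 59.8363 37.1957 4.2918 0.0000 0.0000 0.0000 0.0000
k=6: j=0 S=41.4286 intr=68.3514 cont=67.5434 V=68.3514[EX]; j=1 S=60.2091 intr=49.5709 cont=48.7868 V=49.5709[EX]; j=2 S=87.5031 intr=22.2769 cont=21.5274 V=22.2769[EX]; j=3 S=127.1700 intr=0.0000 cont=2.2525 V=2.2525[hold]; j=4 S=184.8188 intr=0.0000 cont=0.0000 V=0.0000[hold]; j=5 S=268.6010 intr=0.0000 cont=0.0000 V=0.0000[hold]; j=6 S=390.3633 intr=0.0000 cont=0.0000 V=0.0000[hold]  S*(6)=87.5031
k=5: j=0 S=49.9437 intr=59.8363 cont=59.0391 V=59.8363[EX]; j=1 S=72.5843 intr=37.1957 cont=36.4273 V=37.1957[EX]; j=2 S=105.4882 intr=4.2918 cont=12.7444 V=12.7444[hold]; j=3 S=153.3082 intr=0.0000 cont=1.1822 V=1.1822[hold]; j=4 S=222.8060 intr=0.0000 cont=0.0000 V=0.0000[hold]; j=5 S=323.8085 intr=0.0000 cont=0.0000 V=0.0000[hold]  S*(5)=72.5843
k=4: j=0 S=60.2091 intr=49.5709 cont=48.7868 V=49.5709[EX]; j=1 S=87.5031 intr=22.2769 cont=25.4775 V=25.4775[hold]; j=2 S=127.1700 intr=0.0000 cont=7.2412 V=7.2412[hold]; j=3 S=184.8188 intr=0.0000 cont=0.6205 V=0.6205[hold]; j=4 S=268.6010 intr=0.0000 cont=0.0000 V=0.0000[hold]  S*(4)=60.2091
k=3: j=0 S=72.5843 intr=37.1957 cont=37.9230 V=37.9230[hold]; j=1 S=105.4882 intr=4.2918 cont=16.7556 V=16.7556[hold]; j=2 S=153.3082 intr=0.0000 cont=4.0904 V=4.0904[hold]; j=3 S=222.8060 intr=0.0000 cont=0.3256 V=0.3256[hold]  S*(3)=-
k=2: j=0 S=87.5031 intr=22.2769 cont=27.7337 V=27.7337[hold]; j=1 S=127.1700 intr=0.0000 cont=10.7055 V=10.7055[hold]; j=2 S=184.8188 intr=0.0000 cont=2.2990 V=2.2990[hold]  S*(2)=-
k=1: j=0 S=105.4882 intr=4.2918 cont=19.5587 V=19.5587[hold]; j=1 S=153.3082 intr=0.0000 cont=6.6931 V=6.6931[hold]  S*(1)=-
k=0: j=0 S=127.1700 intr=0.0000 cont=13.3930 V=13.3930[hold]  S*(0)=-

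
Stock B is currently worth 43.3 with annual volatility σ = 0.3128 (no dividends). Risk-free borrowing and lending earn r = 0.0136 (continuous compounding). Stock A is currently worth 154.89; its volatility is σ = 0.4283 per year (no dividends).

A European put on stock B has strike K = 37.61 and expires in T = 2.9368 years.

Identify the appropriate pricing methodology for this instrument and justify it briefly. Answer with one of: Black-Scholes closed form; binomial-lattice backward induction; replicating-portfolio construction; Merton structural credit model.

Key observation: a European claim on stock B (strike 37.61) — a lognormal (GBM) underlying with constant rate and volatility — has an exact closed-form value; no lattice or capital structure is involved.

framework: Black-Scholes closed form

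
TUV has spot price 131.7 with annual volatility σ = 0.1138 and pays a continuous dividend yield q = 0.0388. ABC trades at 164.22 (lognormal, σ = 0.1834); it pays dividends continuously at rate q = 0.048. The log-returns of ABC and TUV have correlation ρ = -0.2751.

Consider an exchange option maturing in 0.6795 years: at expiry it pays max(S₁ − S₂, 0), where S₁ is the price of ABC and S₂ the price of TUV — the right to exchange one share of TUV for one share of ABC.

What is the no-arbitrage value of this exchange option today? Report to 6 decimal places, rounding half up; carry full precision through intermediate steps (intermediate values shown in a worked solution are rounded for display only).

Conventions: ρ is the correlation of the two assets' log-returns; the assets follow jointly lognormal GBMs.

σ_eff = √(σ₁² + σ₂² − 2ρσ₁σ₂) = √(0.1834² + 0.1138² − 2·-0.2751·0.1834·0.1138) = 0.240975
d₁ = (ln(S₁/S₂) + (q₂ − q₁ + σ_eff²/2)T) / (σ_eff√T) = (ln(164.22/131.7) + (0.0388 − 0.048 + 0.029035)·0.6795) / 0.198640 = 1.178803
d₂ = d₁ − σ_eff√T = 1.178803 − 0.198640 = 0.980163
N(d₁) = 0.880762,  N(d₂) = 0.836497
V = S₁·e^{−q₁T}·N(d₁) − S₂·e^{−q₂T}·N(d₂) = 139.997267 − 107.300132 = 32.697135
Key observation: pricing in TUV-units makes this a unit-strike call on the ratio S₁/S₂ — the risk-free rate cancels and cannot affect the value.

exchange price = 32.697135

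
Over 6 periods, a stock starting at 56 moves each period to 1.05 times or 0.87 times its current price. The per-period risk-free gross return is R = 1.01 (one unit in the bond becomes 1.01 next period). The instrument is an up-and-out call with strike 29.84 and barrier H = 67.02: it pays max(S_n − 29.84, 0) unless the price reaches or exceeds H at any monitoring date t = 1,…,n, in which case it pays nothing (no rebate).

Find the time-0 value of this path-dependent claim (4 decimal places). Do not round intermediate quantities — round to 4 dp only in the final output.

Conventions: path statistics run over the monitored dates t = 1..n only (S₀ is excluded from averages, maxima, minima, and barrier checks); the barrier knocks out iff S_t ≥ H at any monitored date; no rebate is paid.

price = 14.2407

With p* = (R−d)/(u−d) = 0.7778, sum probability × payoff across the paths and divide by R^6.
Enumerate all 2^6 = 64 price paths (U = up ×1.05, D = down ×0.87); each path with k up-moves has probability p*^k·(1−p*)^(6−k).
DDDDDD: M=48.7200, payoff=0.0000, prob=0.000120
UDDDDD: M=58.8000, payoff=0.0000, prob=0.000421
DUDDDD: M=51.1560, payoff=0.0000, prob=0.000421
UUDDDD: M=61.7400, payoff=5.5307, prob=0.001475
DDUDDD: M=48.7200, payoff=0.0000, prob=0.000421
UDUDDD: M=58.8000, payoff=5.5307, prob=0.001475
DUUDDD: M=53.7138, payoff=5.5307, prob=0.001475
UUUDDD: M=64.8270, payoff=12.8488, prob=0.005163
DDDUDD: M=48.7200, payoff=0.0000, prob=0.000421
UDDUDD: M=58.8000, payoff=5.5307, prob=0.001475
DUDUDD: M=51.1560, payoff=5.5307, prob=0.001475
UUDUDD: M=61.7400, payoff=12.8488, prob=0.005163
DDUUDD: M=48.7200, payoff=5.5307, prob=0.001475
UDUUDD: M=58.8000, payoff=12.8488, prob=0.005163
DUUUDD: M=56.3995, payoff=12.8488, prob=0.005163
UUUUDD: M=68.0683, payoff=0.0000, prob=0.018072
DDDDUD: M=48.7200, payoff=0.0000, prob=0.000421
UDDDUD: M=58.8000, payoff=5.5307, prob=0.001475
DUDDUD: M=51.1560, payoff=5.5307, prob=0.001475
UUDDUD: M=61.7400, payoff=12.8488, prob=0.005163
DDUDUD: M=48.7200, payoff=5.5307, prob=0.001475
UDUDUD: M=58.8000, payoff=12.8488, prob=0.005163
DUUDUD: M=53.7138, payoff=12.8488, prob=0.005163
UUUDUD: M=64.8270, payoff=21.6809, prob=0.018072
DDDUUD: M=48.7200, payoff=5.5307, prob=0.001475
UDDUUD: M=58.8000, payoff=12.8488, prob=0.005163
DUDUUD: M=51.1560, payoff=12.8488, prob=0.005163
UUDUUD: M=61.7400, payoff=21.6809, prob=0.018072
DDUUUD: M=49.0676, payoff=12.8488, prob=0.005163
UDUUUD: M=59.2195, payoff=21.6809, prob=0.018072
DUUUUD: M=59.2195, payoff=21.6809, prob=0.018072
UUUUUD: M=71.4718, payoff=0.0000, prob=0.063251
DDDDDU: M=48.7200, payoff=0.0000, prob=0.000421
UDDDDU: M=58.8000, payoff=5.5307, prob=0.001475
DUDDDU: M=51.1560, payoff=5.5307, prob=0.001475
UUDDDU: M=61.7400, payoff=12.8488, prob=0.005163
DDUDDU: M=48.7200, payoff=5.5307, prob=0.001475
UDUDDU: M=58.8000, payoff=12.8488, prob=0.005163
DUUDDU: M=53.7138, payoff=12.8488, prob=0.005163
UUUDDU: M=64.8270, payoff=21.6809, prob=0.018072
DDDUDU: M=48.7200, payoff=5.5307, prob=0.001475
UDDUDU: M=58.8000, payoff=12.8488, prob=0.005163
DUDUDU: M=51.1560, payoff=12.8488, prob=0.005163
UUDUDU: M=61.7400, payoff=21.6809, prob=0.018072
DDUUDU: M=48.7200, payoff=12.8488, prob=0.005163
UDUUDU: M=58.8000, payoff=21.6809, prob=0.018072
DUUUDU: M=56.3995, payoff=21.6809, prob=0.018072
UUUUDU: M=68.0683, payoff=0.0000, prob=0.063251
DDDDUU: M=48.7200, payoff=5.5307, prob=0.001475
UDDDUU: M=58.8000, payoff=12.8488, prob=0.005163
DUDDUU: M=51.1560, payoff=12.8488, prob=0.005163
UUDDUU: M=61.7400, payoff=21.6809, prob=0.018072
DDUDUU: M=48.7200, payoff=12.8488, prob=0.005163
UDUDUU: M=58.8000, payoff=21.6809, prob=0.018072
DUUDUU: M=53.7138, payoff=21.6809, prob=0.018072
UUUDUU: M=64.8270, payoff=32.3404, prob=0.063251
DDDUUU: M=48.7200, payoff=12.8488, prob=0.005163
UDDUUU: M=58.8000, payoff=21.6809, prob=0.018072
DUDUUU: M=51.5209, payoff=21.6809, prob=0.018072
UUDUUU: M=62.1804, payoff=32.3404, prob=0.063251
DDUUUU: M=51.5209, payoff=21.6809, prob=0.018072
UDUUUU: M=62.1804, payoff=32.3404, prob=0.063251
DUUUUU: M=62.1804, payoff=32.3404, prob=0.063251
UUUUUU: M=75.0454, payoff=0.0000, prob=0.221377
Price = Σ prob·payoff / R^6 = 15.116785 / 1.061520 = 14.2407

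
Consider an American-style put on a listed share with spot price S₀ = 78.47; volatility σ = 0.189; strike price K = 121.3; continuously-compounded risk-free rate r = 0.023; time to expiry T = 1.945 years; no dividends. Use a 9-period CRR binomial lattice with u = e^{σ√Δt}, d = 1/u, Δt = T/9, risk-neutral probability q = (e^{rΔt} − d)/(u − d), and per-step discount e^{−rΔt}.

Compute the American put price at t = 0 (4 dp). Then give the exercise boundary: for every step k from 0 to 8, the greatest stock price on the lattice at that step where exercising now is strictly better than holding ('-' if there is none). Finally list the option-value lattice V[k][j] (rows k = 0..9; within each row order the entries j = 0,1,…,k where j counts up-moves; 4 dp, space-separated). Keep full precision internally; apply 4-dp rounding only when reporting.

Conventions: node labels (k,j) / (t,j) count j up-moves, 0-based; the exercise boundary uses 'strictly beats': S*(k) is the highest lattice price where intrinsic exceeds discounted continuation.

price = 42.8300
boundary = 78.4700 85.6765 93.5448 85.6765 93.5448 85.6765 93.5448 102.1357 111.5155
tree:
42.8300
49.4303 35.6235
55.4755 42.8300 27.7552
61.0121 49.4303 35.6235 20.2604
66.0831 55.4755 42.8300 27.7552 13.1534
70.7275 61.0121 49.4303 35.6235 19.5959 7.0024
74.9813 66.0831 55.4755 42.8300 27.7552 11.8347 2.3606
78.8773 70.7275 61.0121 49.4303 35.6235 19.1643 4.8060 0.0000
82.4456 74.9813 66.0831 55.4755 42.8300 27.7552 9.7845 0.0000 0.0000
85.7137 78.8773 70.7275 61.0121 49.4303 35.6235 19.1643 0.0000 0.0000 0.0000

Δt=0.21611, u=1.09184, d=0.91589, q=0.50637, disc=e^(-rΔt)=0.99504
k=9 terminal: V=max(K-S,0) → 85.7137 78.8773 70.7275 61.0121 49.4303 35.6235 19.1643 0.0000 0.0000 0.0000
k=8: j=0 S=38.8544 intr=82.4456 cont=81.8442 V=82.4456[EX]; j=1 S=46.3187 intr=74.9813 cont=74.3799 V=74.9813[EX]; j=2 S=55.2169 intr=66.0831 cont=65.4817 V=66.0831[EX]; j=3 S=65.8245 intr=55.4755 cont=54.8740 V=55.4755[EX]; j=4 S=78.4700 intr=42.8300 cont=42.2286 V=42.8300[EX]; j=5 S=93.5448 intr=27.7552 cont=27.1538 V=27.7552[EX]; j=6 S=111.5155 intr=9.7845 cont=9.4132 V=9.7845[EX]; j=7 S=132.9386 intr=0.0000 cont=0.0000 V=0.0000[hold]; j=8 S=158.4773 intr=0.0000 cont=0.0000 V=0.0000[hold]  S*(8)=111.5155
k=7: j=0 S=42.4227 intr=78.8773 cont=78.2759 V=78.8773[EX]; j=1 S=50.5725 intr=70.7275 cont=70.1261 V=70.7275[EX]; j=2 S=60.2879 intr=61.0121 cont=60.4107 V=61.0121[EX]; j=3 S=71.8697 intr=49.4303 cont=48.8289 V=49.4303[EX]; j=4 S=85.6765 intr=35.6235 cont=35.0221 V=35.6235[EX]; j=5 S=102.1357 intr=19.1643 cont=18.5629 V=19.1643[EX]; j=6 S=121.7568 intr=0.0000 cont=4.8060 V=4.8060[hold]; j=7 S=145.1473 intr=0.0000 cont=0.0000 V=0.0000[hold]  S*(7)=102.1357
k=6: j=0 S=46.3187 intr=74.9813 cont=74.3799 V=74.9813[EX]; j=1 S=55.2169 intr=66.0831 cont=65.4817 V=66.0831[EX]; j=2 S=65.8245 intr=55.4755 cont=54.8740 V=55.4755[EX]; j=3 S=78.4700 intr=42.8300 cont=42.2286 V=42.8300[EX]; j=4 S=93.5448 intr=27.7552 cont=27.1538 V=27.7552[EX]; j=5 S=111.5155 intr=9.7845 cont=11.8347 V=11.8347[hold]; j=6 S=132.9386 intr=0.0000 cont=2.3606 V=2.3606[hold]  S*(6)=93.5448
k=5: j=0 S=50.5725 intr=70.7275 cont=70.1261 V=70.7275[EX]; j=1 S=60.2879 intr=61.0121 cont=60.4107 V=61.0121[EX]; j=2 S=71.8697 intr=49.4303 cont=48.8289 V=49.4303[EX]; j=3 S=85.6765 intr=35.6235 cont=35.0221 V=35.6235[EX]; j=4 S=102.1357 intr=19.1643 cont=19.5959 V=19.5959[hold]; j=5 S=121.7568 intr=0.0000 cont=7.0024 V=7.0024[hold]  S*(5)=85.6765
k=4: j=0 S=55.2169 intr=66.0831 cont=65.4817 V=66.0831[EX]; j=1 S=65.8245 intr=55.4755 cont=54.8740 V=55.4755[EX]; j=2 S=78.4700 intr=42.8300 cont=42.2286 V=42.8300[EX]; j=3 S=93.5448 intr=27.7552 cont=27.3713 V=27.7552[EX]; j=4 S=111.5155 intr=9.7845 cont=13.1534 V=13.1534[hold]  S*(4)=93.5448
k=3: j=0 S=60.2879 intr=61.0121 cont=60.4107 V=61.0121[EX]; j=1 S=71.8697 intr=49.4303 cont=48.8289 V=49.4303[EX]; j=2 S=85.6765 intr=35.6235 cont=35.0221 V=35.6235[EX]; j=3 S=102.1357 intr=19.1643 cont=20.2604 V=20.2604[hold]  S*(3)=85.6765
k=2: j=0 S=65.8245 intr=55.4755 cont=54.8740 V=55.4755[EX]; j=1 S=78.4700 intr=42.8300 cont=42.2286 V=42.8300[EX]; j=2 S=93.5448 intr=27.7552 cont=27.7061 V=27.7552[EX]  S*(2)=93.5448
k=1: j=0 S=71.8697 intr=49.4303 cont=48.8289 V=49.4303[EX]; j=1 S=85.6765 intr=35.6235 cont=35.0221 V=35.6235[EX]  S*(1)=85.6765
k=0: j=0 S=78.4700 intr=42.8300 cont=42.2286 V=42.8300[EX]  S*(0)=78.4700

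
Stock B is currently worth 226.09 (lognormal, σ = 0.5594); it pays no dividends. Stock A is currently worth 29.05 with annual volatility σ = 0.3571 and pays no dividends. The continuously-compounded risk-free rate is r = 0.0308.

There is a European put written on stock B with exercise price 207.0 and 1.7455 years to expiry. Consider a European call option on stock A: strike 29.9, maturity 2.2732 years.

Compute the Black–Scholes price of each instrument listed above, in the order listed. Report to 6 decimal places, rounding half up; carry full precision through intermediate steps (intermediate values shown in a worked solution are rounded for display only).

price(stock B put K=207.0) = 46.966442
price(stock A call K=29.9) = 6.643963

[stock B put K=207.0]
σ√T = 0.5594·√1.7455 = 0.739065
d₁ = (ln(S/K) + (r+σ²/2)T) / (σ√T) = (ln(226.09/207.0) + (0.0308+0.5594²/2)·1.7455) / 0.739065 = (0.088214 + 0.326870) / 0.739065 = 0.561634
d₂ = d₁ − σ√T = 0.561634 − 0.739065 = -0.177430
e^{−rT} = 0.947658
N(−d₁) = 0.287183,  N(−d₂) = 0.570415
price = K·e^{−rT}·N(−d₂) − S·N(−d₁) = 111.895560 − 64.929118 = 46.966442
[stock A call K=29.9]
σ√T = 0.3571·√2.2732 = 0.538404
d₁ = (ln(S/K) + (r+σ²/2)T) / (σ√T) = (ln(29.05/29.9) + (0.0308+0.3571²/2)·2.2732) / 0.538404 = (-0.028840 + 0.214954) / 0.538404 = 0.345677
d₂ = d₁ − σ√T = 0.345677 − 0.538404 = -0.192727
e^{−rT} = 0.932380
N(d₁) = 0.635207,  N(d₂) = 0.423586
price = S·N(d₁) − K·e^{−rT}·N(d₂) = 18.452775 − 11.808812 = 6.643963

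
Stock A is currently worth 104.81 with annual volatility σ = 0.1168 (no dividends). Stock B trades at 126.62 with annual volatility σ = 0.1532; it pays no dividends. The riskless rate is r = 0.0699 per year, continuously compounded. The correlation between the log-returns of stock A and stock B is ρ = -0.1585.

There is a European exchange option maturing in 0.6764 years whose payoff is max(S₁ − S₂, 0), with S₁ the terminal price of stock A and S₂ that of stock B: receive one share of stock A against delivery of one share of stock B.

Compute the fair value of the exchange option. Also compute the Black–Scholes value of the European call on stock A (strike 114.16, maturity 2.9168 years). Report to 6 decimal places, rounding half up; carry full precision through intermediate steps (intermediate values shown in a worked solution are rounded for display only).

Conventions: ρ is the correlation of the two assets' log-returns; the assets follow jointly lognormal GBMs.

σ_eff = √(σ₁² + σ₂² − 2ρσ₁σ₂) = √(0.1168² + 0.1532² − 2·-0.1585·0.1168·0.1532) = 0.206845
d₁ = (ln(S₁/S₂) + (q₂ − q₁ + σ_eff²/2)T) / (σ_eff√T) = (ln(104.81/126.62) + (0.0 − 0.0 + 0.021392)·0.6764) / 0.170117 = -1.026187
d₂ = d₁ − σ_eff√T = -1.026187 − 0.170117 = -1.196304
N(d₁) = 0.152402,  N(d₂) = 0.115789
V = S₁·e^{−q₁T}·N(d₁) − S₂·e^{−q₂T}·N(d₂) = 15.973213 − 14.661200 = 1.312014
[vanilla: stock A call K=114.16]
σ√T = 0.1168·√2.9168 = 0.199479
d₁ = (ln(S/K) + (r+σ²/2)T) / (σ√T) = (ln(104.81/114.16) + (0.0699+0.1168²/2)·2.9168) / 0.199479 = (-0.085452 + 0.223780) / 0.199479 = 0.693450
d₂ = d₁ − σ√T = 0.693450 − 0.199479 = 0.493971
e^{−rT} = 0.815557
N(d₁) = 0.755986,  N(d₂) = 0.689337
price = S·N(d₁) − K·e^{−rT}·N(d₂) = 79.234933 − 64.179983 = 15.054950

exchange price = 1.312014
price(stock A call K=114.16) = 15.054950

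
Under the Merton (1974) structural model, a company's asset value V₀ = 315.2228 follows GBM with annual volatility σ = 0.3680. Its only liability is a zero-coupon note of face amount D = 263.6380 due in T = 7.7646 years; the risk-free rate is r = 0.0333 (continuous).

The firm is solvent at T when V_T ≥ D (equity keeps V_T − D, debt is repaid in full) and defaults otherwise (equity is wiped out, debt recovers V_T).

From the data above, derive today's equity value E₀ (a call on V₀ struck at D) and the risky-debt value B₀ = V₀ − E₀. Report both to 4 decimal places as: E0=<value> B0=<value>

E0=165.6417 B0=149.5811

Work the structural quantities from V₀ = 315.2228 against face 263.6380:
d₁ = [ln(V₀/D) + (r + σ²/2)T] / (σ√T)
   = [ln(315.2228/263.6380) + (0.0333 + 0.5·0.3680²)·7.7646] / (0.3680·√7.7646)
   = [0.178703 + 0.784318] / 1.025433 = 0.939135
d₂ = d₁ − σ√T = 0.939135 − 1.025433 = -0.086298
N(d₁) = 0.826169,  N(d₂) = 0.465615,  e^(−rT) = 0.772162
E₀ = V₀·N(d₁) − D·e^(−rT)·N(d₂)
   = 315.2228·0.826169 − 263.6380·0.772162·0.465615 = 165.641657
B₀ = V₀ − E₀ = 315.2228 − 165.641657 = 149.581143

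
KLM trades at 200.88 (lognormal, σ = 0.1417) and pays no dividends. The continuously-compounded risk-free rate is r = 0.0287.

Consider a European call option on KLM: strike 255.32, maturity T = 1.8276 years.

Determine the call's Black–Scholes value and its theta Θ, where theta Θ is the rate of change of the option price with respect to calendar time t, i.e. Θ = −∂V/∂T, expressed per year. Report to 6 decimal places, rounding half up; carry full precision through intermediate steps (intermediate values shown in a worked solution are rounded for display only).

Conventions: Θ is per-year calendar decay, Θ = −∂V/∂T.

σ√T = 0.1417·√1.8276 = 0.191562
d₁ = (ln(S/K) + (r+σ²/2)T) / (σ√T) = (ln(200.88/255.32) + (0.0287+0.1417²/2)·1.8276) / 0.191562 = (-0.239810 + 0.070800) / 0.191562 = -0.882270
d₂ = d₁ − σ√T = -0.882270 − 0.191562 = -1.073832
e^{−rT} = 0.948900
N(d₁) = 0.188816,  N(d₂) = 0.141449
Call price V = S·N(d₁) − K·e^{−rT}·N(d₂) = 37.929263 − 34.269282 = 3.659981
φ(d₁) = (1/√(2π))·e^{−d₁²/2} = 0.270323
Θ = −S·φ(d₁)·σ/(2√T) − r·K·e^{−rT}·N(d₂) = −2.845894 − 0.983528 = -3.829422

price = 3.659981
Θ = -3.829422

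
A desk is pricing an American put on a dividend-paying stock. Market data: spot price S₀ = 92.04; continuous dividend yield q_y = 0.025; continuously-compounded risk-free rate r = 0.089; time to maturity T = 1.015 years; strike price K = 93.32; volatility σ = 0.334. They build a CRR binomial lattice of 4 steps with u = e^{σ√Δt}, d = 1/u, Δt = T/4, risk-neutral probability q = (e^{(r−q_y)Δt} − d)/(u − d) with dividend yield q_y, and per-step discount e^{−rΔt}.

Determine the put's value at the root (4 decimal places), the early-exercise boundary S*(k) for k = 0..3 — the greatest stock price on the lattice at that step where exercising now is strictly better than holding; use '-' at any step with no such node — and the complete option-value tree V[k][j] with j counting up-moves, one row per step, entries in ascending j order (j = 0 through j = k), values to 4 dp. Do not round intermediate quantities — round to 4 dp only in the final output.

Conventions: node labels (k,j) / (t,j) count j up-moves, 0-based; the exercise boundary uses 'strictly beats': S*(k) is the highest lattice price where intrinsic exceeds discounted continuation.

price = 10.2214
boundary = - - 65.7413 77.7871
tree:
10.2214
17.1697 3.9115
27.5787 7.8007 0.2980
37.7591 15.5329 0.6176 0.0000
46.3630 27.5787 1.2800 0.0000 0.0000

Δt=0.25375  u=1.18323  d=0.84514  q=0.50646  discount=0.97767
step 4 (expiry): payoffs max(K−S,0) = 46.3630 27.5787 1.2800 0.0000 0.0000
step 3: (k=3,j=0): S=55.5609, K−S=37.7591, hold=36.0266 ⇒ V=37.7591 exercise | (k=3,j=1): S=77.7871, K−S=15.5329, hold=13.9409 ⇒ V=15.5329 exercise | (k=3,j=2): S=108.9045, K−S=0.0000, hold=0.6176 ⇒ V=0.6176 continue | (k=3,j=3): S=152.4698, K−S=0.0000, hold=0.0000 ⇒ V=0.0000 continue  boundary S*=77.7871
step 2: (k=2,j=0): S=65.7413, K−S=27.5787, hold=25.9105 ⇒ V=27.5787 exercise | (k=2,j=1): S=92.0400, K−S=1.2800, hold=7.8007 ⇒ V=7.8007 continue | (k=2,j=2): S=128.8590, K−S=0.0000, hold=0.2980 ⇒ V=0.2980 continue  boundary S*=65.7413
step 1: (k=1,j=0): S=77.7871, K−S=15.5329, hold=17.1697 ⇒ V=17.1697 continue | (k=1,j=1): S=108.9045, K−S=0.0000, hold=3.9115 ⇒ V=3.9115 continue  boundary S*=-
step 0: (k=0,j=0): S=92.0400, K−S=1.2800, hold=10.2214 ⇒ V=10.2214 continue  boundary S*=-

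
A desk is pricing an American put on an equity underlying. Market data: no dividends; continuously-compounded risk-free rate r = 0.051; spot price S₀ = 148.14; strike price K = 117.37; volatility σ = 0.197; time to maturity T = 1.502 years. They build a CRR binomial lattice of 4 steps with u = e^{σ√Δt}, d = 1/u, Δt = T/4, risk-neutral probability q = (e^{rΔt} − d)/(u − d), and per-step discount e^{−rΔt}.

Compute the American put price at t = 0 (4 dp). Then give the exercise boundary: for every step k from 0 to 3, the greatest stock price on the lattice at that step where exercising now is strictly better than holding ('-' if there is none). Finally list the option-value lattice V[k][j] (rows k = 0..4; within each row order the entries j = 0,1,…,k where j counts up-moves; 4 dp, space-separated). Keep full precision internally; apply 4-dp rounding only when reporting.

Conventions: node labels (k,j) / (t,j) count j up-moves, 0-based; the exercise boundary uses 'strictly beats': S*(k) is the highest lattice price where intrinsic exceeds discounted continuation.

Δt=0.37550, u=1.12831, d=0.88628, q=0.54975, disc=e^(-rΔt)=0.98103
k=4 terminal: V=max(K-S,0) → 25.9662 1.0061 0.0000 0.0000 0.0000
k=3: j=0 S=103.1315 intr=14.2385 cont=12.0122 V=14.2385[EX]; j=1 S=131.2941 intr=0.0000 cont=0.4444 V=0.4444[hold]; j=2 S=167.1473 intr=0.0000 cont=0.0000 V=0.0000[hold]; j=3 S=212.7911 intr=0.0000 cont=0.0000 V=0.0000[hold]  S*(3)=103.1315
k=2: j=0 S=116.3639 intr=1.0061 cont=6.5290 V=6.5290[hold]; j=1 S=148.1400 intr=0.0000 cont=0.1963 V=0.1963[hold]; j=2 S=188.5934 intr=0.0000 cont=0.0000 V=0.0000[hold]  S*(2)=-
k=1: j=0 S=131.2941 intr=0.0000 cont=2.9898 V=2.9898[hold]; j=1 S=167.1473 intr=0.0000 cont=0.0867 V=0.0867[hold]  S*(1)=-
k=0: j=0 S=148.1400 intr=0.0000 cont=1.3674 V=1.3674[hold]  S*(0)=-

price = 1.3674
boundary = - - - 103.1315
tree:
1.3674
2.9898 0.0867
6.5290 0.1963 0.0000
14.2385 0.4444 0.0000 0.0000
25.9662 1.0061 0.0000 0.0000 0.0000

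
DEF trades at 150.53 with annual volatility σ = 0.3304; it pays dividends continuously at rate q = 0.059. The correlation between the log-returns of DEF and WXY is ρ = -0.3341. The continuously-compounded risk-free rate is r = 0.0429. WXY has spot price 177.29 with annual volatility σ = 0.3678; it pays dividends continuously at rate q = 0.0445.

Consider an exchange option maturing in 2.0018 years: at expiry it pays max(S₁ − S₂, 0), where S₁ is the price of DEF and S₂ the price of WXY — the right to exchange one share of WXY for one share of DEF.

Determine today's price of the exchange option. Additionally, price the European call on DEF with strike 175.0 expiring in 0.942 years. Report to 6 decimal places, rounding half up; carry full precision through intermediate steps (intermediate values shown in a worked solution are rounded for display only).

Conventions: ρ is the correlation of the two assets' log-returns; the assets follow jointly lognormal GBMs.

exchange price = 33.428327
price(DEF call K=175.0) = 9.491603

σ_eff = √(σ₁² + σ₂² − 2ρσ₁σ₂) = √(0.3304² + 0.3678² − 2·-0.3341·0.3304·0.3678) = 0.570650
d₁ = (ln(S₁/S₂) + (q₂ − q₁ + σ_eff²/2)T) / (σ_eff√T) = (ln(150.53/177.29) + (0.0445 − 0.059 + 0.162821)·2.0018) / 0.807384 = 0.165081
d₂ = d₁ − σ_eff√T = 0.165081 − 0.807384 = -0.642303
N(d₁) = 0.565560,  N(d₂) = 0.260338
V = S₁·e^{−q₁T}·N(d₁) − S₂·e^{−q₂T}·N(d₂) = 75.649989 − 42.221662 = 33.428327
[vanilla: DEF call K=175.0]
σ√T = 0.3304·√0.942 = 0.320675
d₁ = (ln(S/K) + (r−q+σ²/2)T) / (σ√T) = (ln(150.53/175.0) + (0.0429−0.059+0.3304²/2)·0.942) / 0.320675 = (-0.150624 + 0.036250) / 0.320675 = -0.356664
d₂ = d₁ − σ√T = -0.356664 − 0.320675 = -0.677340
e^{−rT} = 0.960394
e^{−qT} = 0.945938
N(d₁) = 0.360672,  N(d₂) = 0.249095
price = S·e^{−qT}·N(d₁) − K·e^{−rT}·N(d₂) = 51.356771 − 41.865168 = 9.491603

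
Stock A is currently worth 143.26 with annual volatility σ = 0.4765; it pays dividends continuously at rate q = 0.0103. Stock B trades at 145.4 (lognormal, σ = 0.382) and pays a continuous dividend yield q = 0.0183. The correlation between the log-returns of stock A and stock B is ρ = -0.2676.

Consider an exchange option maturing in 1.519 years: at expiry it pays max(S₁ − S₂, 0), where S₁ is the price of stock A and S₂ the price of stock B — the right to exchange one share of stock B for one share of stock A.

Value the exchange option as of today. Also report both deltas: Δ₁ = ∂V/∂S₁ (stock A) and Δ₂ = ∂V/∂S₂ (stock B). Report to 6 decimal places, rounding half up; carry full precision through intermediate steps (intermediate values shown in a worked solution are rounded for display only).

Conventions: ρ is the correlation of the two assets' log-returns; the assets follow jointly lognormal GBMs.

σ_eff = √(σ₁² + σ₂² − 2ρσ₁σ₂) = √(0.4765² + 0.382² − 2·-0.2676·0.4765·0.382) = 0.685853
d₁ = (ln(S₁/S₂) + (q₂ − q₁ + σ_eff²/2)T) / (σ_eff√T) = (ln(143.26/145.4) + (0.0183 − 0.0103 + 0.235197)·1.519) / 0.845299 = 0.419484
d₂ = d₁ − σ_eff√T = 0.419484 − 0.845299 = -0.425814
N(d₁) = 0.662569,  N(d₂) = 0.335122
V = S₁·e^{−q₁T}·N(d₁) − S₂·e^{−q₂T}·N(d₂) = 93.446093 − 47.390836 = 46.055258
Key observation: the rate r is irrelevant here: denominating values in stock B turns the exchange into a ratio option on S₁/S₂, and discounting at r drops out.
Δ₁ = e^{−q₁T}·N(d₁) = 0.652283;  Δ₂ = −e^{−q₂T}·N(d₂) = -0.325934

exchange price = 46.055258
Δ1 = 0.652283
Δ2 = -0.325934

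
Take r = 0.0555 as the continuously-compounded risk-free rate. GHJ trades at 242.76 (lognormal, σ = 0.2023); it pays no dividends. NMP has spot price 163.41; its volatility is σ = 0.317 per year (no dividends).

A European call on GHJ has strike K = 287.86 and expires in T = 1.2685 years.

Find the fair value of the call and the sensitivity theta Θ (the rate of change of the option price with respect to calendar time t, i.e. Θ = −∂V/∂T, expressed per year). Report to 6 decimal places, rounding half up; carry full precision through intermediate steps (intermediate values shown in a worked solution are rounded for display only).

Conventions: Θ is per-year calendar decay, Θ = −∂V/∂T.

price = 12.596170
Θ = -12.571487

σ√T = 0.2023·√1.2685 = 0.227846
d₁ = (ln(S/K) + (r+σ²/2)T) / (σ√T) = (ln(242.76/287.86) + (0.0555+0.2023²/2)·1.2685) / 0.227846 = (-0.170401 + 0.096359) / 0.227846 = -0.324967
d₂ = d₁ − σ√T = -0.324967 − 0.227846 = -0.552813
e^{−rT} = 0.932019
N(d₁) = 0.372603,  N(d₂) = 0.290196
Call price V = S·N(d₁) − K·e^{−rT}·N(d₂) = 90.453129 − 77.856959 = 12.596170
φ(d₁) = (1/√(2π))·e^{−d₁²/2} = 0.378424
Θ = −S·φ(d₁)·σ/(2√T) − r·K·e^{−rT}·N(d₂) = −8.250426 − 4.321061 = -12.571487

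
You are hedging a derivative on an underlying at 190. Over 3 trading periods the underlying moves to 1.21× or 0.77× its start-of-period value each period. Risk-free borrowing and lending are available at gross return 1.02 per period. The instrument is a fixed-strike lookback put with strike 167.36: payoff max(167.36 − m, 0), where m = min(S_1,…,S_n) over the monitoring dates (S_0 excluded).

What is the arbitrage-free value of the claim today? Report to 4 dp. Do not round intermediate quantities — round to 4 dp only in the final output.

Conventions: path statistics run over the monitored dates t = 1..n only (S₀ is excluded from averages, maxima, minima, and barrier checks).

No-arbitrage gives p* = (R−d)/(u−d) = 0.5682: enumerate every path, weight its payoff by its p*-probability, and discount by R^3.
Enumerate all 2^3 = 8 price paths (U = up ×1.21, D = down ×0.77); each path with k up-moves has probability p*^k·(1−p*)^(3−k).
DDD: m=86.7413, payoff=80.6187, prob=0.080520
UDD: m=136.3077, payoff=31.0523, prob=0.105947
DUD: m=136.3077, payoff=31.0523, prob=0.105947
UUD: m=214.1978, payoff=0.0000, prob=0.139404
DDU: m=112.6510, payoff=54.7090, prob=0.105947
UDU: m=177.0230, payoff=0.0000, prob=0.139404
DUU: m=146.3000, payoff=21.0600, prob=0.139404
UUU: m=229.9000, payoff=0.0000, prob=0.183426
Price = Σ prob·payoff / R^3 = 21.803319 / 1.061208 = 20.5458

price = 20.5458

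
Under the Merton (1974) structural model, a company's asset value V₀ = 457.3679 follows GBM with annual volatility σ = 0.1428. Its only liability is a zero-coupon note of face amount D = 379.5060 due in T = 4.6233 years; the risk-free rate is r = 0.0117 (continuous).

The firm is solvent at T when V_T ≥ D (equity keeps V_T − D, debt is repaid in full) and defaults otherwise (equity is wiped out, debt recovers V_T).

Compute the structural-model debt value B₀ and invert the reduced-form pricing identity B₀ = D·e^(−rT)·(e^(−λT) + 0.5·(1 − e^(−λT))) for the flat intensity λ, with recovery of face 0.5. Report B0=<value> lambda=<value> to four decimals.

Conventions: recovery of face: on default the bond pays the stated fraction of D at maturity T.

B0=344.2340 lambda=0.0192

Equity is a call on the firm's assets struck at D = 379.5060:
d₁ = [ln(V₀/D) + (r + σ²/2)T] / (σ√T)
   = [ln(457.3679/379.5060) + (0.0117 + 0.5·0.1428²)·4.6233] / (0.1428·√4.6233)
   = [0.186618 + 0.101231] / 0.307047 = 0.937477
d₂ = d₁ − σ√T = 0.937477 − 0.307047 = 0.630430
N(d₁) = 0.825743,  N(d₂) = 0.735794,  e^(−rT) = 0.947344
E₀ = V₀·N(d₁) − D·e^(−rT)·N(d₂)
   = 457.3679·0.825743 − 379.5060·0.947344·0.735794 = 113.133922
B₀ = V₀ − E₀ = 457.3679 − 113.133922 = 344.233978
e^(−λT) = (B₀·e^(rT)/D − 0.5)/(1 − 0.5) = (344.2340·1.055582/379.5060 − 0.5)/0.5 = 0.91494910
λ = −ln(0.91494910)/4.6233 = 0.019226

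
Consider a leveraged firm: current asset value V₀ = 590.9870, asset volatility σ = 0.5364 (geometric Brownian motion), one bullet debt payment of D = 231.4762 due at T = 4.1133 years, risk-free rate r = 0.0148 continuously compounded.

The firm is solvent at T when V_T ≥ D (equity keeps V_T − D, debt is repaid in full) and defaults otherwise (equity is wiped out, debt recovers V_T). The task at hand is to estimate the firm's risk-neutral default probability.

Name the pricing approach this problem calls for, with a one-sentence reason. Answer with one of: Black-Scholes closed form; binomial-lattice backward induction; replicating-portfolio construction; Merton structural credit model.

Key observation: assets follow a GBM and default happens iff V_T < 231.4762; valuing claims on that split (equity as a call, risky debt as the residual) is the structural model's definition.

framework: Merton structural credit model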